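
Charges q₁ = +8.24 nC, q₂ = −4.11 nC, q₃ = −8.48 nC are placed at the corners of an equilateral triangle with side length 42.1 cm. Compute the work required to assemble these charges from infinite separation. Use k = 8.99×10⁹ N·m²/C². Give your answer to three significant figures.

-1.47×10⁻⁶ J

The assembly work is the sum of pairwise potential energies, U = Σ_{i<j} kqᵢqⱼ/rᵢⱼ.
All three pair separations equal the side length, 0.421 m.
U = (-7.23×10⁻⁷) + (-1.49×10⁻⁶) + (7.44×10⁻⁷) = -1.47×10⁻⁶ J.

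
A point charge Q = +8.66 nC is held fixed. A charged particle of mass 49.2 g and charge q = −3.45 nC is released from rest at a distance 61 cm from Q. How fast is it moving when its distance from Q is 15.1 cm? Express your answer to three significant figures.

Only the electrostatic force acts, so mechanical energy is conserved: ½mv² = U₁ − U₂ = kQq(1/r₁ − 1/r₂).
U₁ − U₂ = (8.99×10⁹ N·m²/C²)(8.66×10⁻⁹ C)(-3.45×10⁻⁹ C)(1/0.610 − 1/0.151) = 1.34×10⁻⁶ J.
v = √(2·1.34×10⁻⁶/0.0492) = 7.38×10⁻³ m/s.

7.38×10⁻³ m/s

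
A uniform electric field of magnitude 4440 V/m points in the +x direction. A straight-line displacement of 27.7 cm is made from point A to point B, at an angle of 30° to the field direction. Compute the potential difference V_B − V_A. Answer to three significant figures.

Only the component of displacement along E changes the potential: ΔV = −E·d·cosθ.
ΔV = −(4440 V/m)(0.277 m)cos30° = -1070 V.

-1070 V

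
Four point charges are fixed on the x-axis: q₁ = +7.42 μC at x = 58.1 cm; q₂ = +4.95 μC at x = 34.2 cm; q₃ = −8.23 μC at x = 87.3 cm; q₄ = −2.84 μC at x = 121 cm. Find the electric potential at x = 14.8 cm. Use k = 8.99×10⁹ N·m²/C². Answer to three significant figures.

Electric potential is a scalar, so the contributions from each charge add algebraically: V = Σ kqᵢ/rᵢ.
Distances from the field point to each charge: r₁ = 0.433 m, r₂ = 0.194 m, r₃ = 0.725 m, r₄ = 1.06 m.
V = k[(7.42×10⁻⁶)/(0.433) + (4.95×10⁻⁶)/(0.194) + (-8.23×10⁻⁶)/(0.725) + (-2.84×10⁻⁶)/(1.06)] = 2.57×10⁵ V.

2.57×10⁵ V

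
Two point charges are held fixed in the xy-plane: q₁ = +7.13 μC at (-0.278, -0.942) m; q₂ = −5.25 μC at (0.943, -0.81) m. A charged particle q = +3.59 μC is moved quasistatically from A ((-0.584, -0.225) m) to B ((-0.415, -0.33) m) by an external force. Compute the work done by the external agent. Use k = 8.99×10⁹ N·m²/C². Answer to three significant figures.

For quasistatic motion the external work equals the change in potential energy: W_ext = qΔV = q(V_B − V_A).
At A: distances to the source charges are 0.780 m, 1.64 m; V_A = Σ kqᵢ/rᵢ = 5.34×10⁴ V.
At B: distances to the source charges are 0.627 m, 1.44 m; V_B = Σ kqᵢ/rᵢ = 6.94×10⁴ V.
ΔV = V_B − V_A = 1.61×10⁴ V.
W_ext = qΔV = (3.59×10⁻⁶ C)(1.61×10⁴ V) = 0.0577 J.

0.0577 J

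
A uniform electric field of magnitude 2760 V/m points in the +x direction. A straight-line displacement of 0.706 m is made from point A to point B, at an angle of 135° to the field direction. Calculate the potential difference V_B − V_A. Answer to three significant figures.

1380 V

Only the component of displacement along E changes the potential: ΔV = −E·d·cosθ.
ΔV = −(2760 V/m)(0.706 m)cos135° = 1380 V.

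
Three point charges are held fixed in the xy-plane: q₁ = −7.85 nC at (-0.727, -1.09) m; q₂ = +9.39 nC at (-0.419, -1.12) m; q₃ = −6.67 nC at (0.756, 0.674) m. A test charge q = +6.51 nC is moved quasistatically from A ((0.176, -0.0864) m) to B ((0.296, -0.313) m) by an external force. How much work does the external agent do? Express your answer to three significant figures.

For quasistatic motion the external work equals the change in potential energy: W_ext = qΔV = q(V_B − V_A).
At A: distances to the source charges are 1.35 m, 1.19 m, 0.956 m; V_A = Σ kqᵢ/rᵢ = -44.2 V.
At B: distances to the source charges are 1.28 m, 1.08 m, 1.09 m; V_B = Σ kqᵢ/rᵢ = -31.7 V.
ΔV = V_B − V_A = 12.5 V.
W_ext = qΔV = (6.51×10⁻⁹ C)(12.5 V) = 8.13×10⁻⁸ J.

8.13×10⁻⁸ J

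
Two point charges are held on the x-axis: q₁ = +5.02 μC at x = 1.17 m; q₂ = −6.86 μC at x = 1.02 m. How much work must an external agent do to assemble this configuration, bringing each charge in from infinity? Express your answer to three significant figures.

-2.06 J

The assembly work is the sum of pairwise potential energies, U = Σ_{i<j} kqᵢqⱼ/rᵢⱼ.
Pair separations: r₁₂ = 0.150 m.
U = (-2.06) = -2.06 J.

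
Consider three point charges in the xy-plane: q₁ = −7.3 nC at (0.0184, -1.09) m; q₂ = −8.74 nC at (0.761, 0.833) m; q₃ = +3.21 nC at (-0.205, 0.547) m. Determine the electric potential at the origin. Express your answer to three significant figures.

-80.4 V

The total potential is the scalar sum of each charge's contribution, V = Σ kqᵢ/rᵢ.
Distances from the field point to each charge: r₁ = 1.09 m, r₂ = 1.13 m, r₃ = 0.584 m.
V = k[(-7.30×10⁻⁹)/(1.09) + (-8.74×10⁻⁹)/(1.13) + (3.21×10⁻⁹)/(0.584)] = -80.4 V.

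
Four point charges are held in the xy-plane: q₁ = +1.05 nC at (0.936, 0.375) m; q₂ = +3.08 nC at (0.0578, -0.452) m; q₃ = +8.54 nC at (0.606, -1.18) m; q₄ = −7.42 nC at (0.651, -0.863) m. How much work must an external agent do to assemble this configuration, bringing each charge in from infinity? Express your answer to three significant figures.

-1.78×10⁻⁶ J

The work to assemble the configuration equals its total potential energy, U = Σ kqᵢqⱼ/rᵢⱼ over all pairs.
Pair separations: r₁₂ = 1.21 m, r₁₃ = 1.59 m, r₁₄ = 1.27 m, r₂₃ = 0.911 m, r₂₄ = 0.722 m, r₃₄ = 0.320 m.
Summing all 6 pair terms gives U = -1.78×10⁻⁶ J.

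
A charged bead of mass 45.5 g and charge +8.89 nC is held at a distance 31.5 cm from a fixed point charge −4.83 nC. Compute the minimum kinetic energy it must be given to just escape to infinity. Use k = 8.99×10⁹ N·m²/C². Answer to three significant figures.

1.23×10⁻⁶ J

To just escape, total mechanical energy must reach zero at infinity: ½mv²_min + U = 0, so ½mv²_min = −U = |kQq|/r.
|U| = |kQq|/r = (8.99×10⁹ N·m²/C²)(4.83×10⁻⁹)(8.89×10⁻⁹)/(0.315) = 1.23×10⁻⁶ J.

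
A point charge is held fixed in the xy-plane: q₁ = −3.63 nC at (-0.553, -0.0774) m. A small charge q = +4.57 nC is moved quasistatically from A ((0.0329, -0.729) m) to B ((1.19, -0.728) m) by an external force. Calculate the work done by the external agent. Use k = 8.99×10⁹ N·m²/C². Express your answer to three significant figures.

For quasistatic motion the external work equals the change in potential energy: W_ext = qΔV = q(V_B − V_A).
At A: distance to the source charge is 0.876 m; V_A = kq₁/r = -37.2 V.
At B: distance to the source charge is 1.86 m; V_B = kq₁/r = -17.5 V.
ΔV = V_B − V_A = 19.7 V.
W_ext = qΔV = (4.57×10⁻⁹ C)(19.7 V) = 9.00×10⁻⁸ J.

9.00×10⁻⁸ J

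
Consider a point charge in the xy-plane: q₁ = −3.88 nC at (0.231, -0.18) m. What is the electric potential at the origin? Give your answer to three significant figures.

-119 V

The total potential is the scalar sum of each charge's contribution, V = Σ kqᵢ/rᵢ.
Distances from the field point to each charge: r₁ = 0.293 m.
V = k[(-3.88×10⁻⁹)/(0.293)] = -119 V.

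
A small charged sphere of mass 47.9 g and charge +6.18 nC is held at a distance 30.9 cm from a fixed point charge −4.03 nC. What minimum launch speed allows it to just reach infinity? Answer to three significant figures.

5.50×10⁻³ m/s

To just escape, total mechanical energy must reach zero at infinity: ½mv²_min + U = 0, so ½mv²_min = −U = |kQq|/r.
|U| = |kQq|/r = (8.99×10⁹ N·m²/C²)(4.03×10⁻⁹)(6.18×10⁻⁹)/(0.309) = 7.25×10⁻⁷ J.
v_min = √(2|U|/m) = √(2·7.25×10⁻⁷/0.0479) = 5.50×10⁻³ m/s.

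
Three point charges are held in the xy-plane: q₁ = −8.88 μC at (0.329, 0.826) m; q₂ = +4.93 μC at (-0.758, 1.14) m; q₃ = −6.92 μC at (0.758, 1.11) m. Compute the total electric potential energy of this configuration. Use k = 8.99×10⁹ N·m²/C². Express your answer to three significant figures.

0.524 J

The work to assemble the configuration equals its total potential energy, U = Σ kqᵢqⱼ/rᵢⱼ over all pairs.
Pair separations: r₁₂ = 1.13 m, r₁₃ = 0.514 m, r₂₃ = 1.52 m.
U = (-0.348) + (1.07) + (-0.202) = 0.524 J.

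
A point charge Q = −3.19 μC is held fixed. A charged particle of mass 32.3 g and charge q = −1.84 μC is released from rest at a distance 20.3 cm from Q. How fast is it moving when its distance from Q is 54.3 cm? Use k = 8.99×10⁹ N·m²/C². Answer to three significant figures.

Only the electrostatic force acts, so mechanical energy is conserved: ½mv² = U₁ − U₂ = kQq(1/r₁ − 1/r₂).
U₁ − U₂ = (8.99×10⁹ N·m²/C²)(-3.19×10⁻⁶ C)(-1.84×10⁻⁶ C)(1/0.203 − 1/0.543) = 0.163 J.
v = √(2·0.163/0.0323) = 3.17 m/s.

3.17 m/s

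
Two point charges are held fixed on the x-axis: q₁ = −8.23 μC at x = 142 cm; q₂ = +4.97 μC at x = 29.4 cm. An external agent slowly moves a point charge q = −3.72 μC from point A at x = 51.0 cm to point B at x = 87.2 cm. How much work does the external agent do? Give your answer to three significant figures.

For quasistatic motion the external work equals the change in potential energy: W_ext = qΔV = q(V_B − V_A).
At A: distances to the source charges are 0.910 m, 0.216 m; V_A = Σ kqᵢ/rᵢ = 1.26×10⁵ V.
At B: distances to the source charges are 0.548 m, 0.578 m; V_B = Σ kqᵢ/rᵢ = -5.77×10⁴ V.
ΔV = V_B − V_A = -1.83×10⁵ V.
W_ext = qΔV = (-3.72×10⁻⁶ C)(-1.83×10⁵ V) = 0.682 J.

0.682 J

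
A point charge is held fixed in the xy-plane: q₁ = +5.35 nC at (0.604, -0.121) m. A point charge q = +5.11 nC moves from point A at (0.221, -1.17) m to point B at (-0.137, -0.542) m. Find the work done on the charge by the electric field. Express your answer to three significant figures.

-6.83×10⁻⁸ J

The work done by the electric force is W_field = −ΔU = −q(V_B − V_A) = q(V_A − V_B).
At A: distance to the source charge is 1.12 m; V_A = kq₁/r = 43.1 V.
At B: distance to the source charge is 0.852 m; V_B = kq₁/r = 56.4 V.
ΔV = V_B − V_A = 13.4 V.
W_field = −qΔV = −(5.11×10⁻⁹ C)(13.4 V) = -6.83×10⁻⁸ J.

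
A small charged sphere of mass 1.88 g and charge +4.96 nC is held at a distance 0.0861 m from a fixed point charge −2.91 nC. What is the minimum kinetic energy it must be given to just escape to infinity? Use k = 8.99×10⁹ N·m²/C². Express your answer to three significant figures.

1.51×10⁻⁶ J

To just escape, total mechanical energy must reach zero at infinity: ½mv²_min + U = 0, so ½mv²_min = −U = |kQq|/r.
|U| = |kQq|/r = (8.99×10⁹ N·m²/C²)(2.91×10⁻⁹)(4.96×10⁻⁹)/(0.0861) = 1.51×10⁻⁶ J.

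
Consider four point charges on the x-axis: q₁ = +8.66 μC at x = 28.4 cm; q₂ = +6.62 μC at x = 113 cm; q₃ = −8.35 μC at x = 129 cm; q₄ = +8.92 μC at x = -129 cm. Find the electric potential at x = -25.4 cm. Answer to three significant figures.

Electric potential is a scalar, so the contributions from each charge add algebraically: V = Σ kqᵢ/rᵢ.
Distances from the field point to each charge: r₁ = 0.538 m, r₂ = 1.38 m, r₃ = 1.54 m, r₄ = 1.04 m.
V = k[(8.66×10⁻⁶)/(0.538) + (6.62×10⁻⁶)/(1.38) + (-8.35×10⁻⁶)/(1.54) + (8.92×10⁻⁶)/(1.04)] = 2.16×10⁵ V.

2.16×10⁵ V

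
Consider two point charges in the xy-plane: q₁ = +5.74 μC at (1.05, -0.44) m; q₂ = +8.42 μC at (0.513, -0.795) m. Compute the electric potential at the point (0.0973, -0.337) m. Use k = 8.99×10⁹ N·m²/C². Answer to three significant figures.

1.76×10⁵ V

Electric potential is a scalar, so the contributions from each charge add algebraically: V = Σ kqᵢ/rᵢ.
Distances from the field point to each charge: r₁ = 0.958 m, r₂ = 0.619 m.
V = k[(5.74×10⁻⁶)/(0.958) + (8.42×10⁻⁶)/(0.619)] = 1.76×10⁵ V.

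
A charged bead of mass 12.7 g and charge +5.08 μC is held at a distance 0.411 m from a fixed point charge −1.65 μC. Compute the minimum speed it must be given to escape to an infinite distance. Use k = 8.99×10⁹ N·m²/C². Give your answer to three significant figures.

5.37 m/s

To just escape, total mechanical energy must reach zero at infinity: ½mv²_min + U = 0, so ½mv²_min = −U = |kQq|/r.
|U| = |kQq|/r = (8.99×10⁹ N·m²/C²)(1.65×10⁻⁶)(5.08×10⁻⁶)/(0.411) = 0.183 J.
v_min = √(2|U|/m) = √(2·0.183/0.0127) = 5.37 m/s.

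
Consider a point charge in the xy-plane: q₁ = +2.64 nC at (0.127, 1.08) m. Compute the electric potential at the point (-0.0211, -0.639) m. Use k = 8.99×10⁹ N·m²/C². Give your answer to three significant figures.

13.8 V

The total potential is the scalar sum of each charge's contribution, V = Σ kqᵢ/rᵢ.
Distances from the field point to each charge: r₁ = 1.73 m.
V = k[(2.64×10⁻⁹)/(1.73)] = 13.8 V.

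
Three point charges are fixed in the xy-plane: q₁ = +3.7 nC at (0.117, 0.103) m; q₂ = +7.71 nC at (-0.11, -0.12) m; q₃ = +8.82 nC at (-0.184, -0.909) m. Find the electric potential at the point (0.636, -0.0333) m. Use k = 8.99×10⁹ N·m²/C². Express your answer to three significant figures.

220 V

Electric potential is a scalar, so the contributions from each charge add algebraically: V = Σ kqᵢ/rᵢ.
Distances from the field point to each charge: r₁ = 0.537 m, r₂ = 0.751 m, r₃ = 1.20 m.
V = k[(3.70×10⁻⁹)/(0.537) + (7.71×10⁻⁹)/(0.751) + (8.82×10⁻⁹)/(1.20)] = 220 V.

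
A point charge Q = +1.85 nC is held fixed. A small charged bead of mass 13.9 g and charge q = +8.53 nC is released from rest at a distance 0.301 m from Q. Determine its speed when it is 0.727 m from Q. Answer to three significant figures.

Only the electrostatic force acts, so mechanical energy is conserved: ½mv² = U₁ − U₂ = kQq(1/r₁ − 1/r₂).
U₁ − U₂ = (8.99×10⁹ N·m²/C²)(1.85×10⁻⁹ C)(8.53×10⁻⁹ C)(1/0.301 − 1/0.727) = 2.76×10⁻⁷ J.
v = √(2·2.76×10⁻⁷/0.0139) = 6.30×10⁻³ m/s.

6.30×10⁻³ m/s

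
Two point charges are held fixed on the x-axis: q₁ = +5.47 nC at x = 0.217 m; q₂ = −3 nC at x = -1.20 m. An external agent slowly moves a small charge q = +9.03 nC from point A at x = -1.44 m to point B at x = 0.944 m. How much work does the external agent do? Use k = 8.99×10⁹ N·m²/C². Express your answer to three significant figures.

For quasistatic motion the external work equals the change in potential energy: W_ext = qΔV = q(V_B − V_A).
At A: distances to the source charges are 1.66 m, 0.240 m; V_A = Σ kqᵢ/rᵢ = -82.7 V.
At B: distances to the source charges are 0.727 m, 2.14 m; V_B = Σ kqᵢ/rᵢ = 55.1 V.
ΔV = V_B − V_A = 138 V.
W_ext = qΔV = (9.03×10⁻⁹ C)(138 V) = 1.24×10⁻⁶ J.

1.24×10⁻⁶ J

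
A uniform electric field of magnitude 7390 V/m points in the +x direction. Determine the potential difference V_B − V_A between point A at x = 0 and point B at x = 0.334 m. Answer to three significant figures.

-2470 V

In a uniform field, potential decreases in the direction of E: V_B − V_A = −E·Δx.
V_B − V_A = −(7390 V/m)(0.334 m) = -2470 V.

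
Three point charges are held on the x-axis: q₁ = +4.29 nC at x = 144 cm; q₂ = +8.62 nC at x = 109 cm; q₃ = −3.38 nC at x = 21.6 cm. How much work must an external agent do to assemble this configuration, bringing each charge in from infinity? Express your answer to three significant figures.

The assembly work is the sum of pairwise potential energies, U = Σ_{i<j} kqᵢqⱼ/rᵢⱼ.
Pair separations: r₁₂ = 0.350 m, r₁₃ = 1.22 m, r₂₃ = 0.874 m.
U = (9.50×10⁻⁷) + (-1.07×10⁻⁷) + (-3.00×10⁻⁷) = 5.44×10⁻⁷ J.

5.44×10⁻⁷ J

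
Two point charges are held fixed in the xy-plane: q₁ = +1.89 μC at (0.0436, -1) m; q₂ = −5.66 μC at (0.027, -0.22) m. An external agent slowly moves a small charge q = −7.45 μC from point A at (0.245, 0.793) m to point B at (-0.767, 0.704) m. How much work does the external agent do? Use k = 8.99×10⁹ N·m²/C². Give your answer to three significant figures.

-0.0516 J

For quasistatic motion the external work equals the change in potential energy: W_ext = qΔV = q(V_B − V_A).
At A: distances to the source charges are 1.80 m, 1.04 m; V_A = Σ kqᵢ/rᵢ = -3.97×10⁴ V.
At B: distances to the source charges are 1.89 m, 1.22 m; V_B = Σ kqᵢ/rᵢ = -3.28×10⁴ V.
ΔV = V_B − V_A = 6930 V.
W_ext = qΔV = (-7.45×10⁻⁶ C)(6930 V) = -0.0516 J.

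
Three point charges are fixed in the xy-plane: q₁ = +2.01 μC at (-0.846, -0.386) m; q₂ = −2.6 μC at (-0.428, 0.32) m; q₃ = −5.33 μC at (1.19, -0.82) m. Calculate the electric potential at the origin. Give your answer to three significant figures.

Electric potential is a scalar, so the contributions from each charge add algebraically: V = Σ kqᵢ/rᵢ.
Distances from the field point to each charge: r₁ = 0.930 m, r₂ = 0.534 m, r₃ = 1.45 m.
V = k[(2.01×10⁻⁶)/(0.930) + (-2.60×10⁻⁶)/(0.534) + (-5.33×10⁻⁶)/(1.45)] = -5.75×10⁴ V.

-5.75×10⁴ V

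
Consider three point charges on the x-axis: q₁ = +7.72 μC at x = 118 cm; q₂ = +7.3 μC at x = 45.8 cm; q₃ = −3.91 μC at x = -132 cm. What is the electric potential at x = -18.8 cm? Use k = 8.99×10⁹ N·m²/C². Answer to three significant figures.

1.21×10⁵ V

Electric potential is a scalar, so the contributions from each charge add algebraically: V = Σ kqᵢ/rᵢ.
Distances from the field point to each charge: r₁ = 1.37 m, r₂ = 0.646 m, r₃ = 1.13 m.
V = k[(7.72×10⁻⁶)/(1.37) + (7.30×10⁻⁶)/(0.646) + (-3.91×10⁻⁶)/(1.13)] = 1.21×10⁵ V.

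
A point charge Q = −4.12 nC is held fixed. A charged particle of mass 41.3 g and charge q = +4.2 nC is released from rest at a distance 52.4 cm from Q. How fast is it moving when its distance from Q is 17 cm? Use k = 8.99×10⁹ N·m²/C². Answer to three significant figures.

5.47×10⁻³ m/s

Only the electrostatic force acts, so mechanical energy is conserved: ½mv² = U₁ − U₂ = kQq(1/r₁ − 1/r₂).
U₁ − U₂ = (8.99×10⁹ N·m²/C²)(-4.12×10⁻⁹ C)(4.20×10⁻⁹ C)(1/0.524 − 1/0.170) = 6.18×10⁻⁷ J.
v = √(2·6.18×10⁻⁷/0.0413) = 5.47×10⁻³ m/s.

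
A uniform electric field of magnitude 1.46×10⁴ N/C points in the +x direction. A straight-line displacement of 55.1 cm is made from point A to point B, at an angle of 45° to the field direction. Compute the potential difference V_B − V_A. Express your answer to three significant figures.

-5690 V

Only the component of displacement along E changes the potential: ΔV = −E·d·cosθ.
ΔV = −(1.46×10⁴ V/m)(0.551 m)cos45° = -5690 V.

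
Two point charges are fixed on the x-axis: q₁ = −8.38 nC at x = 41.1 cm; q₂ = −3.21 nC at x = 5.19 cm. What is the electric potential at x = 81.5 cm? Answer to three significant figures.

Electric potential is a scalar, so the contributions from each charge add algebraically: V = Σ kqᵢ/rᵢ.
Distances from the field point to each charge: r₁ = 0.404 m, r₂ = 0.763 m.
V = k[(-8.38×10⁻⁹)/(0.404) + (-3.21×10⁻⁹)/(0.763)] = -224 V.

-224 V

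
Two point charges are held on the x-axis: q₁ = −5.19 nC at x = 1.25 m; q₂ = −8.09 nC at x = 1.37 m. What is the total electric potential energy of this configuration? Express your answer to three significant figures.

The work to assemble the configuration equals its total potential energy, U = Σ kqᵢqⱼ/rᵢⱼ over all pairs.
Pair separations: r₁₂ = 0.120 m.
U = (3.15×10⁻⁶) = 3.15×10⁻⁶ J.

3.15×10⁻⁶ J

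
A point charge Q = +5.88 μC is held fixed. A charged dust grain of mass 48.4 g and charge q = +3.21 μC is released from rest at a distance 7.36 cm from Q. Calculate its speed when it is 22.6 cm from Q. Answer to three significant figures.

Only the electrostatic force acts, so mechanical energy is conserved: ½mv² = U₁ − U₂ = kQq(1/r₁ − 1/r₂).
U₁ − U₂ = (8.99×10⁹ N·m²/C²)(5.88×10⁻⁶ C)(3.21×10⁻⁶ C)(1/0.0736 − 1/0.226) = 1.55 J.
v = √(2·1.55/0.0484) = 8.02 m/s.

8.02 m/s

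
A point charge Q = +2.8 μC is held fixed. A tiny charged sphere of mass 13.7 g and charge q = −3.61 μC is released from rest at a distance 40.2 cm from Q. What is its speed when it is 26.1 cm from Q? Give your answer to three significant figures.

Only the electrostatic force acts, so mechanical energy is conserved: ½mv² = U₁ − U₂ = kQq(1/r₁ − 1/r₂).
U₁ − U₂ = (8.99×10⁹ N·m²/C²)(2.80×10⁻⁶ C)(-3.61×10⁻⁶ C)(1/0.402 − 1/0.261) = 0.122 J.
v = √(2·0.122/0.0137) = 4.22 m/s.

4.22 m/s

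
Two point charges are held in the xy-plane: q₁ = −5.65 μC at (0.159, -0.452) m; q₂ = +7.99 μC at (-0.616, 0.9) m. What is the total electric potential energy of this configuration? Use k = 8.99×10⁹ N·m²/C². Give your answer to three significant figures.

The work to assemble the configuration equals its total potential energy, U = Σ kqᵢqⱼ/rᵢⱼ over all pairs.
Pair separations: r₁₂ = 1.56 m.
U = (-0.260) = -0.260 J.

-0.260 J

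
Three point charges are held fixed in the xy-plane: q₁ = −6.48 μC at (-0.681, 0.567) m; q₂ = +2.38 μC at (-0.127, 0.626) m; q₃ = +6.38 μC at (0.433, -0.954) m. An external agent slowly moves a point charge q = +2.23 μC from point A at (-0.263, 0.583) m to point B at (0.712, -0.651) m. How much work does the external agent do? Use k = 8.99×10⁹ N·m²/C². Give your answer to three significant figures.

For quasistatic motion the external work equals the change in potential energy: W_ext = qΔV = q(V_B − V_A).
At A: distances to the source charges are 0.418 m, 0.143 m, 1.69 m; V_A = Σ kqᵢ/rᵢ = 4.47×10⁴ V.
At B: distances to the source charges are 1.85 m, 1.53 m, 0.412 m; V_B = Σ kqᵢ/rᵢ = 1.22×10⁵ V.
ΔV = V_B − V_A = 7.70×10⁴ V.
W_ext = qΔV = (2.23×10⁻⁶ C)(7.70×10⁴ V) = 0.172 J.

0.172 J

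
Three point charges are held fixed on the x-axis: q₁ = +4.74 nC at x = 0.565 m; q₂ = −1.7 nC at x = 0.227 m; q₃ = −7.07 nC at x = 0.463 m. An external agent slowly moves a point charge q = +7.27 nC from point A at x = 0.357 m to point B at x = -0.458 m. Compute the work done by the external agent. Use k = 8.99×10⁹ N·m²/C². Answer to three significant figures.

3.36×10⁻⁶ J

For quasistatic motion the external work equals the change in potential energy: W_ext = qΔV = q(V_B − V_A).
At A: distances to the source charges are 0.208 m, 0.130 m, 0.106 m; V_A = Σ kqᵢ/rᵢ = -512 V.
At B: distances to the source charges are 1.02 m, 0.685 m, 0.921 m; V_B = Σ kqᵢ/rᵢ = -49.7 V.
ΔV = V_B − V_A = 463 V.
W_ext = qΔV = (7.27×10⁻⁹ C)(463 V) = 3.36×10⁻⁶ J.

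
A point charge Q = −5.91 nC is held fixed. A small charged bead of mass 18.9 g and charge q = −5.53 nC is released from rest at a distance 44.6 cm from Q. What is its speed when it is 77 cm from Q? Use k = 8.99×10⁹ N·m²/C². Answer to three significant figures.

Only the electrostatic force acts, so mechanical energy is conserved: ½mv² = U₁ − U₂ = kQq(1/r₁ − 1/r₂).
U₁ − U₂ = (8.99×10⁹ N·m²/C²)(-5.91×10⁻⁹ C)(-5.53×10⁻⁹ C)(1/0.446 − 1/0.770) = 2.77×10⁻⁷ J.
v = √(2·2.77×10⁻⁷/0.0189) = 5.42×10⁻³ m/s.

5.42×10⁻³ m/s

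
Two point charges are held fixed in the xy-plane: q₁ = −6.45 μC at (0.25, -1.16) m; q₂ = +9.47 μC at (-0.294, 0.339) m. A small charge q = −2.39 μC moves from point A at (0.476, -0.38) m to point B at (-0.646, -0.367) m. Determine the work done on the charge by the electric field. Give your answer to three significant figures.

0.120 J

The work done by the electric force is W_field = −ΔU = −q(V_B − V_A) = q(V_A − V_B).
At A: distances to the source charges are 0.812 m, 1.05 m; V_A = Σ kqᵢ/rᵢ = 9410 V.
At B: distances to the source charges are 1.20 m, 0.789 m; V_B = Σ kqᵢ/rᵢ = 5.95×10⁴ V.
ΔV = V_B − V_A = 5.00×10⁴ V.
W_field = −qΔV = −(-2.39×10⁻⁶ C)(5.00×10⁴ V) = 0.120 J.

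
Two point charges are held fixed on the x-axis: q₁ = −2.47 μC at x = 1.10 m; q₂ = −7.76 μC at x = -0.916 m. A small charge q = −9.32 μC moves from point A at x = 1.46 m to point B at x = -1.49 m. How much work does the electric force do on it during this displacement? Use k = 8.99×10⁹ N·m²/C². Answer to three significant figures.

-0.364 J

The work done by the electric force is W_field = −ΔU = −q(V_B − V_A) = q(V_A − V_B).
At A: distances to the source charges are 0.360 m, 2.38 m; V_A = Σ kqᵢ/rᵢ = -9.10×10⁴ V.
At B: distances to the source charges are 2.59 m, 0.574 m; V_B = Σ kqᵢ/rᵢ = -1.30×10⁵ V.
ΔV = V_B − V_A = -3.91×10⁴ V.
W_field = −qΔV = −(-9.32×10⁻⁶ C)(-3.91×10⁴ V) = -0.364 J.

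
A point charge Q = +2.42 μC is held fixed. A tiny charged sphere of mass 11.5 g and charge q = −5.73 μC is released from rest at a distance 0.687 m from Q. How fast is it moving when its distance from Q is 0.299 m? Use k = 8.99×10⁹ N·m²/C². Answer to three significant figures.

Only the electrostatic force acts, so mechanical energy is conserved: ½mv² = U₁ − U₂ = kQq(1/r₁ − 1/r₂).
U₁ − U₂ = (8.99×10⁹ N·m²/C²)(2.42×10⁻⁶ C)(-5.73×10⁻⁶ C)(1/0.687 − 1/0.299) = 0.235 J.
v = √(2·0.235/0.0115) = 6.40 m/s.

6.40 m/s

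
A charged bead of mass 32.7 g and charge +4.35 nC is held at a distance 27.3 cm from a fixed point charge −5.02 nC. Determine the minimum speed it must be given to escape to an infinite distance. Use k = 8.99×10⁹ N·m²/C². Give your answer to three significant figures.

6.63×10⁻³ m/s

To just escape, total mechanical energy must reach zero at infinity: ½mv²_min + U = 0, so ½mv²_min = −U = |kQq|/r.
|U| = |kQq|/r = (8.99×10⁹ N·m²/C²)(5.02×10⁻⁹)(4.35×10⁻⁹)/(0.273) = 7.19×10⁻⁷ J.
v_min = √(2|U|/m) = √(2·7.19×10⁻⁷/0.0327) = 6.63×10⁻³ m/s.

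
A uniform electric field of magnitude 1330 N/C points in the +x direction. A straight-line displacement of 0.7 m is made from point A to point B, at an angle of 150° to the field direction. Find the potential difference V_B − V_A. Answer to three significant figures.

806 V

Only the component of displacement along E changes the potential: ΔV = −E·d·cosθ.
ΔV = −(1330 V/m)(0.700 m)cos150° = 806 V.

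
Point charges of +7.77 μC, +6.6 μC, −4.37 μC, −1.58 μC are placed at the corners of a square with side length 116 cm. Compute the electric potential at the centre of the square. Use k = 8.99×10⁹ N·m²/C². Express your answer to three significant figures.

The total potential is the scalar sum of each charge's contribution, V = Σ kqᵢ/rᵢ.
The distance from each corner to the centre is a√2/2 = 0.820 m.
V = k[(7.77×10⁻⁶)/(0.820) + (6.60×10⁻⁶)/(0.820) + (-4.37×10⁻⁶)/(0.820) + (-1.58×10⁻⁶)/(0.820)] = 9.23×10⁴ V.

9.23×10⁴ V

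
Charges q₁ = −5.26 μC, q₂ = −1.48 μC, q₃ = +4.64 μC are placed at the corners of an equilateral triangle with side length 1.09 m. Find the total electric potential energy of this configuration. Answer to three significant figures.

The work to assemble the configuration equals its total potential energy, U = Σ kqᵢqⱼ/rᵢⱼ over all pairs.
All three pair separations equal the side length, 1.09 m.
U = (0.0642) + (-0.201) + (-0.0566) = -0.194 J.

-0.194 J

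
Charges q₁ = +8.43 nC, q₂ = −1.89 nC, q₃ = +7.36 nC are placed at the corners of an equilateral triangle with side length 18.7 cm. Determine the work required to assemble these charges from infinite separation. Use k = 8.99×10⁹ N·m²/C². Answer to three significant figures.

1.55×10⁻⁶ J

The assembly work is the sum of pairwise potential energies, U = Σ_{i<j} kqᵢqⱼ/rᵢⱼ.
All three pair separations equal the side length, 0.187 m.
U = (-7.66×10⁻⁷) + (2.98×10⁻⁶) + (-6.69×10⁻⁷) = 1.55×10⁻⁶ J.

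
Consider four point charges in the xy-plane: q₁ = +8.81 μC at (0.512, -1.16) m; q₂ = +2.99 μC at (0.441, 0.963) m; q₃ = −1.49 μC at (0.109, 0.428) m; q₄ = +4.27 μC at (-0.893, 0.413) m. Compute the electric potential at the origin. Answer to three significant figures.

Electric potential is a scalar, so the contributions from each charge add algebraically: V = Σ kqᵢ/rᵢ.
Distances from the field point to each charge: r₁ = 1.27 m, r₂ = 1.06 m, r₃ = 0.442 m, r₄ = 0.984 m.
V = k[(8.81×10⁻⁶)/(1.27) + (2.99×10⁻⁶)/(1.06) + (-1.49×10⁻⁶)/(0.442) + (4.27×10⁻⁶)/(0.984)] = 9.65×10⁴ V.

9.65×10⁴ V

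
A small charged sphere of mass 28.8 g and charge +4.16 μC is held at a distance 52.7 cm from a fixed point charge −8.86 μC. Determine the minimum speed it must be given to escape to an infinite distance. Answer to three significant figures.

To just escape, total mechanical energy must reach zero at infinity: ½mv²_min + U = 0, so ½mv²_min = −U = |kQq|/r.
|U| = |kQq|/r = (8.99×10⁹ N·m²/C²)(8.86×10⁻⁶)(4.16×10⁻⁶)/(0.527) = 0.629 J.
v_min = √(2|U|/m) = √(2·0.629/0.0288) = 6.61 m/s.

6.61 m/s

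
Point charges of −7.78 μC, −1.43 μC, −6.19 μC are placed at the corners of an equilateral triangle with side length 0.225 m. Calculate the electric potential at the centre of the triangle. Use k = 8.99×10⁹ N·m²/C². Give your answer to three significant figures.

-1.07×10⁶ V

The total potential is the scalar sum of each charge's contribution, V = Σ kqᵢ/rᵢ.
The distance from each vertex to the centroid is a/√3 = 0.130 m.
V = k[(-7.78×10⁻⁶)/(0.130) + (-1.43×10⁻⁶)/(0.130) + (-6.19×10⁻⁶)/(0.130)] = -1.07×10⁶ V.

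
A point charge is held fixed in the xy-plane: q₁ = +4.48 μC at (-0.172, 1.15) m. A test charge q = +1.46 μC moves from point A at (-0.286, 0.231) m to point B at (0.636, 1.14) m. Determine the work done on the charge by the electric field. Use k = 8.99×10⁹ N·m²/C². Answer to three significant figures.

The work done by the electric force is W_field = −ΔU = −q(V_B − V_A) = q(V_A − V_B).
At A: distance to the source charge is 0.926 m; V_A = kq₁/r = 4.35×10⁴ V.
At B: distance to the source charge is 0.808 m; V_B = kq₁/r = 4.98×10⁴ V.
ΔV = V_B − V_A = 6350 V.
W_field = −qΔV = −(1.46×10⁻⁶ C)(6350 V) = -9.27×10⁻³ J.

-9.27×10⁻³ J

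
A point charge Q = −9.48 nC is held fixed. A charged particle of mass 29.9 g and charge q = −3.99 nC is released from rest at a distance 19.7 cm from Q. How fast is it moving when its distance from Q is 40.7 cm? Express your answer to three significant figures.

Only the electrostatic force acts, so mechanical energy is conserved: ½mv² = U₁ − U₂ = kQq(1/r₁ − 1/r₂).
U₁ − U₂ = (8.99×10⁹ N·m²/C²)(-9.48×10⁻⁹ C)(-3.99×10⁻⁹ C)(1/0.197 − 1/0.407) = 8.91×10⁻⁷ J.
v = √(2·8.91×10⁻⁷/0.0299) = 7.72×10⁻³ m/s.

7.72×10⁻³ m/s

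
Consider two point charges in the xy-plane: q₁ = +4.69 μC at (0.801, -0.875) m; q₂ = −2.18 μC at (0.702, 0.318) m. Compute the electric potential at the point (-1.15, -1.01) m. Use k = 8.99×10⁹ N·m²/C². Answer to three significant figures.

The total potential is the scalar sum of each charge's contribution, V = Σ kqᵢ/rᵢ.
Distances from the field point to each charge: r₁ = 1.96 m, r₂ = 2.28 m.
V = k[(4.69×10⁻⁶)/(1.96) + (-2.18×10⁻⁶)/(2.28)] = 1.30×10⁴ V.

1.30×10⁴ V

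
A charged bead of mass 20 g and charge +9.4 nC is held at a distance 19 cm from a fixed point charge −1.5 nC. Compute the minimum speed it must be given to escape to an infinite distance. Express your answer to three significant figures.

To just escape, total mechanical energy must reach zero at infinity: ½mv²_min + U = 0, so ½mv²_min = −U = |kQq|/r.
|U| = |kQq|/r = (8.99×10⁹ N·m²/C²)(1.50×10⁻⁹)(9.40×10⁻⁹)/(0.190) = 6.67×10⁻⁷ J.
v_min = √(2|U|/m) = √(2·6.67×10⁻⁷/0.0200) = 8.17×10⁻³ m/s.

8.17×10⁻³ m/s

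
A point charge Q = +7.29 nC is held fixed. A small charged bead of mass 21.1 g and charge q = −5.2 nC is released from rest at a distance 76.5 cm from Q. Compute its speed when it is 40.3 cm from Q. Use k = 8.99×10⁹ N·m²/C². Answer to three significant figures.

Only the electrostatic force acts, so mechanical energy is conserved: ½mv² = U₁ − U₂ = kQq(1/r₁ − 1/r₂).
U₁ − U₂ = (8.99×10⁹ N·m²/C²)(7.29×10⁻⁹ C)(-5.20×10⁻⁹ C)(1/0.765 − 1/0.403) = 4.00×10⁻⁷ J.
v = √(2·4.00×10⁻⁷/0.0211) = 6.16×10⁻³ m/s.

6.16×10⁻³ m/s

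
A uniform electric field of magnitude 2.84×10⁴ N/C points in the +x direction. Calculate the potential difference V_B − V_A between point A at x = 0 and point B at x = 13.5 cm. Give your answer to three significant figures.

In a uniform field, potential decreases in the direction of E: V_B − V_A = −E·Δx.
V_B − V_A = −(2.84×10⁴ V/m)(0.135 m) = -3830 V.

-3830 V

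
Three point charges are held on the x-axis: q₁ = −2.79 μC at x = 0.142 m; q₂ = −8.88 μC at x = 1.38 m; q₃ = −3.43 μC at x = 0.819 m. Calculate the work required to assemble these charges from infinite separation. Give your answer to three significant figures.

The work to assemble the configuration equals its total potential energy, U = Σ kqᵢqⱼ/rᵢⱼ over all pairs.
Pair separations: r₁₂ = 1.24 m, r₁₃ = 0.677 m, r₂₃ = 0.561 m.
U = (0.180) + (0.127) + (0.488) = 0.795 J.

0.795 J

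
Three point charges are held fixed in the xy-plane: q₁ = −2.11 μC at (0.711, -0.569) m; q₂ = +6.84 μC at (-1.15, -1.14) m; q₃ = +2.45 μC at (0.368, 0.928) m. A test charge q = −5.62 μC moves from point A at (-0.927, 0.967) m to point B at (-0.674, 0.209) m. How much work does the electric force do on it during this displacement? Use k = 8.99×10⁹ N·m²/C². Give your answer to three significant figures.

0.0611 J

The work done by the electric force is W_field = −ΔU = −q(V_B − V_A) = q(V_A − V_B).
At A: distances to the source charges are 2.25 m, 2.12 m, 1.30 m; V_A = Σ kqᵢ/rᵢ = 3.76×10⁴ V.
At B: distances to the source charges are 1.59 m, 1.43 m, 1.27 m; V_B = Σ kqᵢ/rᵢ = 4.84×10⁴ V.
ΔV = V_B − V_A = 1.09×10⁴ V.
W_field = −qΔV = −(-5.62×10⁻⁶ C)(1.09×10⁴ V) = 0.0611 J.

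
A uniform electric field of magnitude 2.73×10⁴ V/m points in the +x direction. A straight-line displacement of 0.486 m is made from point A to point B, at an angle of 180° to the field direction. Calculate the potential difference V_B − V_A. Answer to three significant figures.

1.33×10⁴ V

Only the component of displacement along E changes the potential: ΔV = −E·d·cosθ.
ΔV = −(2.73×10⁴ V/m)(0.486 m)cos180° = 1.33×10⁴ V.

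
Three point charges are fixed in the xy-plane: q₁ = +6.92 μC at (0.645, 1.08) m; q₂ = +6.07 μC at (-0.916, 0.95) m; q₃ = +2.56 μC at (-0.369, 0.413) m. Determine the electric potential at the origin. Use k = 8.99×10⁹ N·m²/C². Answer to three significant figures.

1.32×10⁵ V

The total potential is the scalar sum of each charge's contribution, V = Σ kqᵢ/rᵢ.
Distances from the field point to each charge: r₁ = 1.26 m, r₂ = 1.32 m, r₃ = 0.554 m.
V = k[(6.92×10⁻⁶)/(1.26) + (6.07×10⁻⁶)/(1.32) + (2.56×10⁻⁶)/(0.554)] = 1.32×10⁵ V.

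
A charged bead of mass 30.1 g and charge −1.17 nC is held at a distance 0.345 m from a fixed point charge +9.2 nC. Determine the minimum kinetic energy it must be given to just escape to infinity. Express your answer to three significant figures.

2.80×10⁻⁷ J

To just escape, total mechanical energy must reach zero at infinity: ½mv²_min + U = 0, so ½mv²_min = −U = |kQq|/r.
|U| = |kQq|/r = (8.99×10⁹ N·m²/C²)(9.20×10⁻⁹)(1.17×10⁻⁹)/(0.345) = 2.80×10⁻⁷ J.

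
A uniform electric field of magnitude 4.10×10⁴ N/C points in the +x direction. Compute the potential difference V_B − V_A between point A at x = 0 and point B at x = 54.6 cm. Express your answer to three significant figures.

In a uniform field, potential decreases in the direction of E: V_B − V_A = −E·Δx.
V_B − V_A = −(4.10×10⁴ V/m)(0.546 m) = -2.24×10⁴ V.

-2.24×10⁴ V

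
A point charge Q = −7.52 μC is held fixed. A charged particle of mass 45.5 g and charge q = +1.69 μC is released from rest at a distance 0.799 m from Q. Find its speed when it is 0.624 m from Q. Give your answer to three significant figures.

Only the electrostatic force acts, so mechanical energy is conserved: ½mv² = U₁ − U₂ = kQq(1/r₁ − 1/r₂).
U₁ − U₂ = (8.99×10⁹ N·m²/C²)(-7.52×10⁻⁶ C)(1.69×10⁻⁶ C)(1/0.799 − 1/0.624) = 0.0401 J.
v = √(2·0.0401/0.0455) = 1.33 m/s.

1.33 m/s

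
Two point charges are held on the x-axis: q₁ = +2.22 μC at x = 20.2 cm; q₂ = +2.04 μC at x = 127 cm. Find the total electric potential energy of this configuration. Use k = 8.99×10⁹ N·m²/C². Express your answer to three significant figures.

The assembly work is the sum of pairwise potential energies, U = Σ_{i<j} kqᵢqⱼ/rᵢⱼ.
Pair separations: r₁₂ = 1.07 m.
U = (0.0381) = 0.0381 J.

0.0381 J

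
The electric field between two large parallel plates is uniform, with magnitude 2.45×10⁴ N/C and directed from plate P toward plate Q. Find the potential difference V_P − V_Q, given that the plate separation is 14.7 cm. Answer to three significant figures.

3600 V

In a uniform field, potential decreases in the direction of E: ΔV = −E·d for a displacement d parallel to E.
Going from Q to P is a displacement of 14.7 cm opposite to the field, so V_P − V_Q = +Ed = 3600 V.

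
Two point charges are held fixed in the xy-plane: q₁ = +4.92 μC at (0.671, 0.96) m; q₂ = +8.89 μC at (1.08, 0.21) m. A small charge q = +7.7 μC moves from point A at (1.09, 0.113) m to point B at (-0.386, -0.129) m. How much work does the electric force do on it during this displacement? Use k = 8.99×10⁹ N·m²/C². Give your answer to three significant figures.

The work done by the electric force is W_field = −ΔU = −q(V_B − V_A) = q(V_A − V_B).
At A: distances to the source charges are 0.945 m, 0.0975 m; V_A = Σ kqᵢ/rᵢ = 8.66×10⁵ V.
At B: distances to the source charges are 1.52 m, 1.50 m; V_B = Σ kqᵢ/rᵢ = 8.23×10⁴ V.
ΔV = V_B − V_A = -7.84×10⁵ V.
W_field = −qΔV = −(7.70×10⁻⁶ C)(-7.84×10⁵ V) = 6.04 J.

6.04 J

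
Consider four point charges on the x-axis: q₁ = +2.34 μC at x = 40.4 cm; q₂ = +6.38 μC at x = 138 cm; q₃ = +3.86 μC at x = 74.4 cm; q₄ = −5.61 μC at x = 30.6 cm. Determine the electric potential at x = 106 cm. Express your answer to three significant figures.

2.54×10⁵ V

Electric potential is a scalar, so the contributions from each charge add algebraically: V = Σ kqᵢ/rᵢ.
Distances from the field point to each charge: r₁ = 0.656 m, r₂ = 0.320 m, r₃ = 0.316 m, r₄ = 0.754 m.
V = k[(2.34×10⁻⁶)/(0.656) + (6.38×10⁻⁶)/(0.320) + (3.86×10⁻⁶)/(0.316) + (-5.61×10⁻⁶)/(0.754)] = 2.54×10⁵ V.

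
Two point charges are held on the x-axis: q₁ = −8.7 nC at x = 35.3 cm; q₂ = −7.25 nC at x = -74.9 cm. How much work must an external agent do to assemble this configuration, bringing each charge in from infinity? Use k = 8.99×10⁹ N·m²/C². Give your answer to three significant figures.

The assembly work is the sum of pairwise potential energies, U = Σ_{i<j} kqᵢqⱼ/rᵢⱼ.
Pair separations: r₁₂ = 1.10 m.
U = (5.15×10⁻⁷) = 5.15×10⁻⁷ J.

5.15×10⁻⁷ J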